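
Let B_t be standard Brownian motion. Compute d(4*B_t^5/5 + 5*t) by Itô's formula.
d(4*B_t^5/5 + 5*t) = (8*B_t^3 + 5) dt + (4*B_t^4) dB_t

Itô's formula for f(t, x): d f(t, B_t) = (f_t + (1/2) f_xx) dt + f_x dB_t. Compute partials of f(t, x) = 5*t + 4*x^5/5:
  f_t(t,x)  = 5
  f_x(t,x)  = 4*x^4
  f_xx(t,x) = 16*x^3
Assemble drift = f_t + (1/2) f_xx = 8*x^3 + 5 and diffusion = f_x = 4*x^4. Substituting x = B_t:
  d(4*B_t^5/5 + 5*t) = (8*B_t^3 + 5) dt + (4*B_t^4) dB_t.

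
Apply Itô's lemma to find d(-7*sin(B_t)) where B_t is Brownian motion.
d(-7*sin(B_t)) = (7*sin(B_t)/2) dt + (-7*cos(B_t)) dB_t

Itô's formula for f(B_t) gives d f(B_t) = f'(B_t) dB_t + (1/2) f''(B_t) dt. Compute derivatives of f(x) = -7*sin(x):
  f'(x)  = -7*cos(x)
  f''(x) = 7*sin(x)
Substitute x = B_t and multiply the f'' term by 1/2:
  drift     = (1/2) * (7*sin(x)) evaluated at B_t = 7*sin(B_t)/2
  diffusion = (-7*cos(x)) evaluated at B_t = -7*cos(B_t)
Therefore d(-7*sin(B_t)) = (7*sin(B_t)/2) dt + (-7*cos(B_t)) dB_t.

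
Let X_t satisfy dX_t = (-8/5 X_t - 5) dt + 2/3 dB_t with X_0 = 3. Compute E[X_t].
E[X_t] = -25/8 + 49*exp(-8*t/5)/8

Taking expectations and using E[dB_t] = 0, the mean m(t) = E[X_t] satisfies the ODE m'(t) = a m(t) + b with m(0) = x_0. With a = -8/5, b = -5, x_0 = 3, the solution is
  m(t) = x_0 * exp(a t) + (b/a) * (exp(a t) - 1)
       = 3 * exp((-8/5) t) + ((-5)/(-8/5)) * (exp((-8/5) t) - 1)
       = -25/8 + 49*exp(-8*t/5)/8.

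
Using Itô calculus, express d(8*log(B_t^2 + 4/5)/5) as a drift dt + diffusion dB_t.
d(8*log(B_t^2 + 4/5)/5) = (8*(4 - 5*B_t^2)/(5*B_t^2 + 4)^2) dt + (16*B_t/(5*B_t^2 + 4)) dB_t

Itô's formula for f(B_t) gives d f(B_t) = f'(B_t) dB_t + (1/2) f''(B_t) dt. Compute derivatives of f(x) = 8*log(x^2 + 4/5)/5:
  f'(x)  = 16*x/(5*x^2 + 4)
  f''(x) = 16*(4 - 5*x^2)/(5*x^2 + 4)^2
Substitute x = B_t and multiply the f'' term by 1/2:
  drift     = (1/2) * (16*(4 - 5*x^2)/(5*x^2 + 4)^2) evaluated at B_t = 8*(4 - 5*B_t^2)/(5*B_t^2 + 4)^2
  diffusion = (16*x/(5*x^2 + 4)) evaluated at B_t = 16*B_t/(5*B_t^2 + 4)
Therefore d(8*log(B_t^2 + 4/5)/5) = (8*(4 - 5*B_t^2)/(5*B_t^2 + 4)^2) dt + (16*B_t/(5*B_t^2 + 4)) dB_t.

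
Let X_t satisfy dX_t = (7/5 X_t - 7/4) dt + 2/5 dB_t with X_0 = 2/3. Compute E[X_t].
E[X_t] = 5/4 - 7*exp(7*t/5)/12

Taking expectations and using E[dB_t] = 0, the mean m(t) = E[X_t] satisfies the ODE m'(t) = a m(t) + b with m(0) = x_0. With a = 7/5, b = -7/4, x_0 = 2/3, the solution is
  m(t) = x_0 * exp(a t) + (b/a) * (exp(a t) - 1)
       = (2/3) * exp((7/5) t) + ((-7/4)/(7/5)) * (exp((7/5) t) - 1)
       = 5/4 - 7*exp(7*t/5)/12.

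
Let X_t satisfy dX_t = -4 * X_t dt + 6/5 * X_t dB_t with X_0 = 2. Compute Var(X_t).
Var(X_t) = (4*exp(36*t/25) - 4)*exp(-8*t)

For GBM dX = mu X dt + sigma X dB with X_0 = x_0, apply Itô to Y = log X: dY = (mu - sigma^2/2) dt + sigma dB, so Y_t = log(x_0) + (mu - sigma^2/2) t + sigma B_t and hence X_t = x_0 * exp((mu - sigma^2/2) t + sigma B_t).
With mu = -4, sigma = 6/5, x_0 = 2, this gives:
  X_t = 2 * exp((-118/25) * t + (6/5) * B_t).
Since sigma*B_t ~ Normal(0, sigma^2 t), E[exp(sigma*B_t)] = exp(sigma^2 t / 2); so E[X_t] = x_0 * exp((mu - sigma^2/2) t) * exp(sigma^2 t / 2) = x_0 * exp(mu t) = 2*exp(-4*t).
Var(X_t) = E[X_t^2] - (E[X_t])^2 = x_0^2 * exp(2 mu t) * (exp(sigma^2 t) - 1) = (4*exp(36*t/25) - 4)*exp(-8*t).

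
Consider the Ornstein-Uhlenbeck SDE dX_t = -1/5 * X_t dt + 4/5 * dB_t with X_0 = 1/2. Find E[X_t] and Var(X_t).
E[X_t] = exp(-t/5)/2; Var(X_t) = 8/5 - 8*exp(-2*t/5)/5

The OU SDE dX = -theta X dt + sigma dB admits the integrating factor exp(theta t): d(exp(theta t) X_t) = sigma exp(theta t) dB_t. Integrating from 0 to t:
  X_t = x_0 * exp(-theta t) + sigma * int_0^t exp(-theta (t-s)) dB_s.
The Itô integral has mean 0 and (by the Itô isometry) variance sigma^2 * int_0^t exp(-2 theta (t - s)) ds = sigma^2 * (1 - exp(-2 theta t)) / (2 theta).
With theta = 1/5, sigma = 4/5, x_0 = 1/2:
  E[X_t] = 1/2 * exp(-1/5 t) = exp(-t/5)/2
  Var(X_t) = (4/5)^2 * (1 - exp(-2*1/5 t)) / (2 * 1/5) = 8/5 - 8*exp(-2*t/5)/5.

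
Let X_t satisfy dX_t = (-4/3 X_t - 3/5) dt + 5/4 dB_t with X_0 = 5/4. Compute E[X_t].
E[X_t] = -9/20 + 17*exp(-4*t/3)/10

Taking expectations and using E[dB_t] = 0, the mean m(t) = E[X_t] satisfies the ODE m'(t) = a m(t) + b with m(0) = x_0. With a = -4/3, b = -3/5, x_0 = 5/4, the solution is
  m(t) = x_0 * exp(a t) + (b/a) * (exp(a t) - 1)
       = (5/4) * exp((-4/3) t) + ((-3/5)/(-4/3)) * (exp((-4/3) t) - 1)
       = -9/20 + 17*exp(-4*t/3)/10.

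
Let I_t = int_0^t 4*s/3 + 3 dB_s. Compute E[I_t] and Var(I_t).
E[I_t] = 0; Var(I_t) = t*(16*t^2 + 108*t + 243)/27

The Itô integral of a deterministic integrand f(s) has mean 0 because each increment f(s) * (B_{s+ds} - B_s) has mean 0. By the Itô isometry:
  Var( int_0^t f(s) dB_s ) = E[ (int_0^t f(s) dB_s)^2 ] = int_0^t f(s)^2 ds.
Here f(s) = 4*s/3 + 3, so f(s)^2 = (4*s + 9)^2/9. Integrate:
  int_0^t ((4*s + 9)^2/9) ds = t*(16*t^2 + 108*t + 243)/27.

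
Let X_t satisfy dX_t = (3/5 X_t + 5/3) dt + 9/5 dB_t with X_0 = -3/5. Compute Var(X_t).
Var(X_t) = 27*exp(6*t/5)/10 - 27/10

The variance V(t) = Var(X_t) satisfies V'(t) = 2 a V(t) + c^2 with V(0) = 0 (drift coefficient is linear in X, diffusion is constant). With a = 3/5, c = 9/5, the solution is
  V(t) = (c^2 / (2 a)) * (exp(2 a t) - 1)
       = ((9/5)^2 / (2*(3/5))) * (exp((6/5) t) - 1)
       = 27*exp(6*t/5)/10 - 27/10.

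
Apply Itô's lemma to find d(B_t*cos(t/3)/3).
d(B_t*cos(t/3)/3) = (-B_t*sin(t/3)/9) dt + (cos(t/3)/3) dB_t

Itô's formula for f(t, x): d f(t, B_t) = (f_t + (1/2) f_xx) dt + f_x dB_t. Compute partials of f(t, x) = x*cos(t/3)/3:
  f_t(t,x)  = -x*sin(t/3)/9
  f_x(t,x)  = cos(t/3)/3
  f_xx(t,x) = 0
Assemble drift = f_t + (1/2) f_xx = -x*sin(t/3)/9 and diffusion = f_x = cos(t/3)/3. Substituting x = B_t:
  d(B_t*cos(t/3)/3) = (-B_t*sin(t/3)/9) dt + (cos(t/3)/3) dB_t.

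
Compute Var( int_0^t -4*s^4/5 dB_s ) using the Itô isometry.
Var = 16*t^9/225

The Itô integral of a deterministic integrand f(s) has mean 0 because each increment f(s) * (B_{s+ds} - B_s) has mean 0. By the Itô isometry:
  Var( int_0^t f(s) dB_s ) = E[ (int_0^t f(s) dB_s)^2 ] = int_0^t f(s)^2 ds.
Here f(s) = -4*s^4/5, so f(s)^2 = 16*s^8/25. Integrate:
  int_0^t (16*s^8/25) ds = 16*t^9/225.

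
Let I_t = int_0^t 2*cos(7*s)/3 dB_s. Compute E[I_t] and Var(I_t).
E[I_t] = 0; Var(I_t) = 2*t/9 + sin(14*t)/63

The Itô integral of a deterministic integrand f(s) has mean 0 because each increment f(s) * (B_{s+ds} - B_s) has mean 0. By the Itô isometry:
  Var( int_0^t f(s) dB_s ) = E[ (int_0^t f(s) dB_s)^2 ] = int_0^t f(s)^2 ds.
Here f(s) = 2*cos(7*s)/3, so f(s)^2 = 4*cos(7*s)^2/9. Integrate:
  int_0^t (4*cos(7*s)^2/9) ds = 2*t/9 + sin(14*t)/63.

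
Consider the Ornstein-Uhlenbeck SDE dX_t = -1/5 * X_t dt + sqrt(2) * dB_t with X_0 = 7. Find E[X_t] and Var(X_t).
E[X_t] = 7*exp(-t/5); Var(X_t) = 5 - 5*exp(-2*t/5)

The OU SDE dX = -theta X dt + sigma dB admits the integrating factor exp(theta t): d(exp(theta t) X_t) = sigma exp(theta t) dB_t. Integrating from 0 to t:
  X_t = x_0 * exp(-theta t) + sigma * int_0^t exp(-theta (t-s)) dB_s.
The Itô integral has mean 0 and (by the Itô isometry) variance sigma^2 * int_0^t exp(-2 theta (t - s)) ds = sigma^2 * (1 - exp(-2 theta t)) / (2 theta).
With theta = 1/5, sigma = sqrt(2), x_0 = 7:
  E[X_t] = 7 * exp(-1/5 t) = 7*exp(-t/5)
  Var(X_t) = (sqrt(2))^2 * (1 - exp(-2*1/5 t)) / (2 * 1/5) = 5 - 5*exp(-2*t/5).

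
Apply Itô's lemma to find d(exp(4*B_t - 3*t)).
d(exp(4*B_t - 3*t)) = (5*exp(4*B_t - 3*t)) dt + (4*exp(4*B_t - 3*t)) dB_t

Itô's formula for f(t, x): d f(t, B_t) = (f_t + (1/2) f_xx) dt + f_x dB_t. Compute partials of f(t, x) = exp(-3*t + 4*x):
  f_t(t,x)  = -3*exp(-3*t + 4*x)
  f_x(t,x)  = 4*exp(-3*t + 4*x)
  f_xx(t,x) = 16*exp(-3*t + 4*x)
Assemble drift = f_t + (1/2) f_xx = 5*exp(-3*t + 4*x) and diffusion = f_x = 4*exp(-3*t + 4*x). Substituting x = B_t:
  d(exp(4*B_t - 3*t)) = (5*exp(4*B_t - 3*t)) dt + (4*exp(4*B_t - 3*t)) dB_t.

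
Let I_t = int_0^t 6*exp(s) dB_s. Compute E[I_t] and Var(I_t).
E[I_t] = 0; Var(I_t) = 18*exp(2*t) - 18

The Itô integral of a deterministic integrand f(s) has mean 0 because each increment f(s) * (B_{s+ds} - B_s) has mean 0. By the Itô isometry:
  Var( int_0^t f(s) dB_s ) = E[ (int_0^t f(s) dB_s)^2 ] = int_0^t f(s)^2 ds.
Here f(s) = 6*exp(s), so f(s)^2 = 36*exp(2*s). Integrate:
  int_0^t (36*exp(2*s)) ds = 18*exp(2*t) - 18.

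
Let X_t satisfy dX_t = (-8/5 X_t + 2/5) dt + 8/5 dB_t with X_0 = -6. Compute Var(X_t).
Var(X_t) = 4/5 - 4*exp(-16*t/5)/5

The variance V(t) = Var(X_t) satisfies V'(t) = 2 a V(t) + c^2 with V(0) = 0 (drift coefficient is linear in X, diffusion is constant). With a = -8/5, c = 8/5, the solution is
  V(t) = (c^2 / (2 a)) * (exp(2 a t) - 1)
       = ((8/5)^2 / (2*(-8/5))) * (exp((-16/5) t) - 1)
       = 4/5 - 4*exp(-16*t/5)/5.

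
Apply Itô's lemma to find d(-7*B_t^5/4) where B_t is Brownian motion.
d(-7*B_t^5/4) = (-35*B_t^3/2) dt + (-35*B_t^4/4) dB_t

Itô's formula for f(B_t) gives d f(B_t) = f'(B_t) dB_t + (1/2) f''(B_t) dt. Compute derivatives of f(x) = -7*x^5/4:
  f'(x)  = -35*x^4/4
  f''(x) = -35*x^3
Substitute x = B_t and multiply the f'' term by 1/2:
  drift     = (1/2) * (-35*x^3) evaluated at B_t = -35*B_t^3/2
  diffusion = (-35*x^4/4) evaluated at B_t = -35*B_t^4/4
Therefore d(-7*B_t^5/4) = (-35*B_t^3/2) dt + (-35*B_t^4/4) dB_t.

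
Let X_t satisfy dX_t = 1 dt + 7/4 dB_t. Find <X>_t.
<X>_t = 49*t/16

For an Itô process dX_t = a(t) dt + b(t) dB_t, the quadratic variation is <X>_t = int_0^t b(s)^2 ds (the drift term does not contribute). Here b(s) = 7/4, so
  b(s)^2 = 49/16.
Integrating from 0 to t:
  <X>_t = int_0^t (49/16) ds = 49*t/16.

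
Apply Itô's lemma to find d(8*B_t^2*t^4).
d(8*B_t^2*t^4) = (8*t^3*(4*B_t^2 + t)) dt + (16*B_t*t^4) dB_t

Itô's formula for f(t, x): d f(t, B_t) = (f_t + (1/2) f_xx) dt + f_x dB_t. Compute partials of f(t, x) = 8*t^4*x^2:
  f_t(t,x)  = 32*t^3*x^2
  f_x(t,x)  = 16*t^4*x
  f_xx(t,x) = 16*t^4
Assemble drift = f_t + (1/2) f_xx = 8*t^3*(t + 4*x^2) and diffusion = f_x = 16*t^4*x. Substituting x = B_t:
  d(8*B_t^2*t^4) = (8*t^3*(4*B_t^2 + t)) dt + (16*B_t*t^4) dB_t.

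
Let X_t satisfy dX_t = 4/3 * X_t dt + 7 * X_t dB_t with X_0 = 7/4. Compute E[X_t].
E[X_t] = 7*exp(4*t/3)/4

For GBM dX = mu X dt + sigma X dB with X_0 = x_0, apply Itô to Y = log X: dY = (mu - sigma^2/2) dt + sigma dB, so Y_t = log(x_0) + (mu - sigma^2/2) t + sigma B_t and hence X_t = x_0 * exp((mu - sigma^2/2) t + sigma B_t).
With mu = 4/3, sigma = 7, x_0 = 7/4, this gives:
  X_t = 7/4 * exp((-139/6) * t + (7) * B_t).
Since sigma*B_t ~ Normal(0, sigma^2 t), E[exp(sigma*B_t)] = exp(sigma^2 t / 2); so E[X_t] = x_0 * exp((mu - sigma^2/2) t) * exp(sigma^2 t / 2) = x_0 * exp(mu t) = 7*exp(4*t/3)/4.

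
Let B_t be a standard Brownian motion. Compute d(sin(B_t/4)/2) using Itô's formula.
d(sin(B_t/4)/2) = (-sin(B_t/4)/64) dt + (cos(B_t/4)/8) dB_t

Itô's formula for f(B_t) gives d f(B_t) = f'(B_t) dB_t + (1/2) f''(B_t) dt. Compute derivatives of f(x) = sin(x/4)/2:
  f'(x)  = cos(x/4)/8
  f''(x) = -sin(x/4)/32
Substitute x = B_t and multiply the f'' term by 1/2:
  drift     = (1/2) * (-sin(x/4)/32) evaluated at B_t = -sin(B_t/4)/64
  diffusion = (cos(x/4)/8) evaluated at B_t = cos(B_t/4)/8
Therefore d(sin(B_t/4)/2) = (-sin(B_t/4)/64) dt + (cos(B_t/4)/8) dB_t.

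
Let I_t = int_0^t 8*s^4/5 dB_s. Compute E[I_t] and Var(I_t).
E[I_t] = 0; Var(I_t) = 64*t^9/225

The Itô integral of a deterministic integrand f(s) has mean 0 because each increment f(s) * (B_{s+ds} - B_s) has mean 0. By the Itô isometry:
  Var( int_0^t f(s) dB_s ) = E[ (int_0^t f(s) dB_s)^2 ] = int_0^t f(s)^2 ds.
Here f(s) = 8*s^4/5, so f(s)^2 = 64*s^8/25. Integrate:
  int_0^t (64*s^8/25) ds = 64*t^9/225.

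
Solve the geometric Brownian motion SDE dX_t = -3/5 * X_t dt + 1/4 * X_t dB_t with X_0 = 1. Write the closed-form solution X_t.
X_t = 1 * exp((-101/160) * t + (1/4) * B_t)

For GBM dX = mu X dt + sigma X dB with X_0 = x_0, apply Itô to Y = log X: dY = (mu - sigma^2/2) dt + sigma dB, so Y_t = log(x_0) + (mu - sigma^2/2) t + sigma B_t and hence X_t = x_0 * exp((mu - sigma^2/2) t + sigma B_t).
With mu = -3/5, sigma = 1/4, x_0 = 1, this gives:
  X_t = 1 * exp((-101/160) * t + (1/4) * B_t).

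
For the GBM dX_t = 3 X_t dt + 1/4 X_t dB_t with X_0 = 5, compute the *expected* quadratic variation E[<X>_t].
E[<X>_t] = 25*exp(97*t/16)/97 - 25/97

<X>_t = int_0^t ((1/4) * X_s)^2 ds. Taking expectation inside the integral: E[<X>_t] = (1/4)^2 * int_0^t E[X_s^2] ds. For GBM, E[X_s^2] = x_0^2 * exp((2 mu + sigma^2) s). Integrating:
  E[<X>_t] = (1/4)^2 * 5^2 * (exp((2*3 + (1/4)^2) t) - 1) / (2*3 + (1/4)^2)
           = (1/4)^2 * 5^2 * (exp((97/16) t) - 1) / (97/16) = 25*exp(97*t/16)/97 - 25/97.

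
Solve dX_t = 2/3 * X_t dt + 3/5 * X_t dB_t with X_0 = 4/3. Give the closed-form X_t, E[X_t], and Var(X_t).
X_t = 4/3 * exp((73/150) t + (3/5) B_t); E[X_t] = 4*exp(2*t/3)/3; Var(X_t) = 16*(exp(9*t/25) - 1)*exp(4*t/3)/9

For GBM dX = mu X dt + sigma X dB with X_0 = x_0, apply Itô to Y = log X: dY = (mu - sigma^2/2) dt + sigma dB, so Y_t = log(x_0) + (mu - sigma^2/2) t + sigma B_t and hence X_t = x_0 * exp((mu - sigma^2/2) t + sigma B_t).
With mu = 2/3, sigma = 3/5, x_0 = 4/3, this gives:
  X_t = 4/3 * exp((73/150) * t + (3/5) * B_t).
Since sigma*B_t ~ Normal(0, sigma^2 t), E[exp(sigma*B_t)] = exp(sigma^2 t / 2); so E[X_t] = x_0 * exp((mu - sigma^2/2) t) * exp(sigma^2 t / 2) = x_0 * exp(mu t) = 4*exp(2*t/3)/3.
Var(X_t) = E[X_t^2] - (E[X_t])^2 = x_0^2 * exp(2 mu t) * (exp(sigma^2 t) - 1) = 16*(exp(9*t/25) - 1)*exp(4*t/3)/9.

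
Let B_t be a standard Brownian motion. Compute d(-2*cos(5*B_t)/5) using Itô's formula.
d(-2*cos(5*B_t)/5) = (5*cos(5*B_t)) dt + (2*sin(5*B_t)) dB_t

Itô's formula for f(B_t) gives d f(B_t) = f'(B_t) dB_t + (1/2) f''(B_t) dt. Compute derivatives of f(x) = -2*cos(5*x)/5:
  f'(x)  = 2*sin(5*x)
  f''(x) = 10*cos(5*x)
Substitute x = B_t and multiply the f'' term by 1/2:
  drift     = (1/2) * (10*cos(5*x)) evaluated at B_t = 5*cos(5*B_t)
  diffusion = (2*sin(5*x)) evaluated at B_t = 2*sin(5*B_t)
Therefore d(-2*cos(5*B_t)/5) = (5*cos(5*B_t)) dt + (2*sin(5*B_t)) dB_t.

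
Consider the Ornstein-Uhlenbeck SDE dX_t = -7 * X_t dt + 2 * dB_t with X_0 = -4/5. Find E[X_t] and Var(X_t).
E[X_t] = -4*exp(-7*t)/5; Var(X_t) = 2/7 - 2*exp(-14*t)/7

The OU SDE dX = -theta X dt + sigma dB admits the integrating factor exp(theta t): d(exp(theta t) X_t) = sigma exp(theta t) dB_t. Integrating from 0 to t:
  X_t = x_0 * exp(-theta t) + sigma * int_0^t exp(-theta (t-s)) dB_s.
The Itô integral has mean 0 and (by the Itô isometry) variance sigma^2 * int_0^t exp(-2 theta (t - s)) ds = sigma^2 * (1 - exp(-2 theta t)) / (2 theta).
With theta = 7, sigma = 2, x_0 = -4/5:
  E[X_t] = -4/5 * exp(-7 t) = -4*exp(-7*t)/5
  Var(X_t) = (2)^2 * (1 - exp(-2*7 t)) / (2 * 7) = 2/7 - 2*exp(-14*t)/7.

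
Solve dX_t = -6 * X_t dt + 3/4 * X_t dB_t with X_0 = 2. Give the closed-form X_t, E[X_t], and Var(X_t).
X_t = 2 * exp((-201/32) t + (3/4) B_t); E[X_t] = 2*exp(-6*t); Var(X_t) = (4*exp(9*t/16) - 4)*exp(-12*t)

For GBM dX = mu X dt + sigma X dB with X_0 = x_0, apply Itô to Y = log X: dY = (mu - sigma^2/2) dt + sigma dB, so Y_t = log(x_0) + (mu - sigma^2/2) t + sigma B_t and hence X_t = x_0 * exp((mu - sigma^2/2) t + sigma B_t).
With mu = -6, sigma = 3/4, x_0 = 2, this gives:
  X_t = 2 * exp((-201/32) * t + (3/4) * B_t).
Since sigma*B_t ~ Normal(0, sigma^2 t), E[exp(sigma*B_t)] = exp(sigma^2 t / 2); so E[X_t] = x_0 * exp((mu - sigma^2/2) t) * exp(sigma^2 t / 2) = x_0 * exp(mu t) = 2*exp(-6*t).
Var(X_t) = E[X_t^2] - (E[X_t])^2 = x_0^2 * exp(2 mu t) * (exp(sigma^2 t) - 1) = (4*exp(9*t/16) - 4)*exp(-12*t).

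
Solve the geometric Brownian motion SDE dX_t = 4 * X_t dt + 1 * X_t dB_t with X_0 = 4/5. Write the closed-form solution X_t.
X_t = 4/5 * exp((7/2) * t + (1) * B_t)

For GBM dX = mu X dt + sigma X dB with X_0 = x_0, apply Itô to Y = log X: dY = (mu - sigma^2/2) dt + sigma dB, so Y_t = log(x_0) + (mu - sigma^2/2) t + sigma B_t and hence X_t = x_0 * exp((mu - sigma^2/2) t + sigma B_t).
With mu = 4, sigma = 1, x_0 = 4/5, this gives:
  X_t = 4/5 * exp((7/2) * t + (1) * B_t).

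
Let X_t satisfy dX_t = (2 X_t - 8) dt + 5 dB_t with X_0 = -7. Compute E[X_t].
E[X_t] = 4 - 11*exp(2*t)

Taking expectations and using E[dB_t] = 0, the mean m(t) = E[X_t] satisfies the ODE m'(t) = a m(t) + b with m(0) = x_0. With a = 2, b = -8, x_0 = -7, the solution is
  m(t) = x_0 * exp(a t) + (b/a) * (exp(a t) - 1)
       = (-7) * exp(2 t) + ((-8)/2) * (exp(2 t) - 1)
       = 4 - 11*exp(2*t).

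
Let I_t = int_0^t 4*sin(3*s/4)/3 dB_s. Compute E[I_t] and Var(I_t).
E[I_t] = 0; Var(I_t) = 8*t/9 - 16*sin(3*t/2)/27

The Itô integral of a deterministic integrand f(s) has mean 0 because each increment f(s) * (B_{s+ds} - B_s) has mean 0. By the Itô isometry:
  Var( int_0^t f(s) dB_s ) = E[ (int_0^t f(s) dB_s)^2 ] = int_0^t f(s)^2 ds.
Here f(s) = 4*sin(3*s/4)/3, so f(s)^2 = 16*sin(3*s/4)^2/9. Integrate:
  int_0^t (16*sin(3*s/4)^2/9) ds = 8*t/9 - 16*sin(3*t/2)/27.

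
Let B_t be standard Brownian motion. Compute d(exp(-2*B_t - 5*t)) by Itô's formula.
d(exp(-2*B_t - 5*t)) = (-3*exp(-2*B_t - 5*t)) dt + (-2*exp(-2*B_t - 5*t)) dB_t

Itô's formula for f(t, x): d f(t, B_t) = (f_t + (1/2) f_xx) dt + f_x dB_t. Compute partials of f(t, x) = exp(-5*t - 2*x):
  f_t(t,x)  = -5*exp(-5*t - 2*x)
  f_x(t,x)  = -2*exp(-5*t - 2*x)
  f_xx(t,x) = 4*exp(-5*t - 2*x)
Assemble drift = f_t + (1/2) f_xx = -3*exp(-5*t - 2*x) and diffusion = f_x = -2*exp(-5*t - 2*x). Substituting x = B_t:
  d(exp(-2*B_t - 5*t)) = (-3*exp(-2*B_t - 5*t)) dt + (-2*exp(-2*B_t - 5*t)) dB_t.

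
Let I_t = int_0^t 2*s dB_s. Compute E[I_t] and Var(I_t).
E[I_t] = 0; Var(I_t) = 4*t^3/3

The Itô integral of a deterministic integrand f(s) has mean 0 because each increment f(s) * (B_{s+ds} - B_s) has mean 0. By the Itô isometry:
  Var( int_0^t f(s) dB_s ) = E[ (int_0^t f(s) dB_s)^2 ] = int_0^t f(s)^2 ds.
Here f(s) = 2*s, so f(s)^2 = 4*s^2. Integrate:
  int_0^t (4*s^2) ds = 4*t^3/3.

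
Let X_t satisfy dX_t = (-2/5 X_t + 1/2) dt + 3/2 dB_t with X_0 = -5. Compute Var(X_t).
Var(X_t) = 45/16 - 45*exp(-4*t/5)/16

The variance V(t) = Var(X_t) satisfies V'(t) = 2 a V(t) + c^2 with V(0) = 0 (drift coefficient is linear in X, diffusion is constant). With a = -2/5, c = 3/2, the solution is
  V(t) = (c^2 / (2 a)) * (exp(2 a t) - 1)
       = ((3/2)^2 / (2*(-2/5))) * (exp((-4/5) t) - 1)
       = 45/16 - 45*exp(-4*t/5)/16.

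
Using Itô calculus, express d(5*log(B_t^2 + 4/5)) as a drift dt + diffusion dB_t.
d(5*log(B_t^2 + 4/5)) = (25*(4 - 5*B_t^2)/(5*B_t^2 + 4)^2) dt + (50*B_t/(5*B_t^2 + 4)) dB_t

Itô's formula for f(B_t) gives d f(B_t) = f'(B_t) dB_t + (1/2) f''(B_t) dt. Compute derivatives of f(x) = 5*log(x^2 + 4/5):
  f'(x)  = 50*x/(5*x^2 + 4)
  f''(x) = 50*(4 - 5*x^2)/(5*x^2 + 4)^2
Substitute x = B_t and multiply the f'' term by 1/2:
  drift     = (1/2) * (50*(4 - 5*x^2)/(5*x^2 + 4)^2) evaluated at B_t = 25*(4 - 5*B_t^2)/(5*B_t^2 + 4)^2
  diffusion = (50*x/(5*x^2 + 4)) evaluated at B_t = 50*B_t/(5*B_t^2 + 4)
Therefore d(5*log(B_t^2 + 4/5)) = (25*(4 - 5*B_t^2)/(5*B_t^2 + 4)^2) dt + (50*B_t/(5*B_t^2 + 4)) dB_t.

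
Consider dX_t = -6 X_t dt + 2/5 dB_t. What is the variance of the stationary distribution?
lim Var(X_t) = 1/75

The OU SDE dX = -theta X dt + sigma dB admits the integrating factor exp(theta t): d(exp(theta t) X_t) = sigma exp(theta t) dB_t. Integrating from 0 to t gives X_t = x_0 * exp(-theta t) + sigma * int_0^t exp(-theta (t-s)) dB_s for any initial x_0. The Itô integral has variance (by the Itô isometry) sigma^2 * int_0^t exp(-2 theta (t - s)) ds = sigma^2 * (1 - exp(-2 theta t)) / (2 theta), independent of x_0.
With theta = 6, sigma = 2/5:
  Var(X_t) = (2/5)^2 * (1 - exp(-2*6 t)) / (2 * 6) = 1/75 - exp(-12*t)/75.
As t -> infinity, exp(-2*6 t) -> 0, so the stationary variance is sigma^2 / (2 theta) = 1/75.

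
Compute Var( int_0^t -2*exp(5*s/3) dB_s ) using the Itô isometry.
Var = 6*exp(10*t/3)/5 - 6/5

The Itô integral of a deterministic integrand f(s) has mean 0 because each increment f(s) * (B_{s+ds} - B_s) has mean 0. By the Itô isometry:
  Var( int_0^t f(s) dB_s ) = E[ (int_0^t f(s) dB_s)^2 ] = int_0^t f(s)^2 ds.
Here f(s) = -2*exp(5*s/3), so f(s)^2 = 4*exp(10*s/3). Integrate:
  int_0^t (4*exp(10*s/3)) ds = 6*exp(10*t/3)/5 - 6/5.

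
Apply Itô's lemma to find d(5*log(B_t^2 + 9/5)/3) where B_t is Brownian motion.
d(5*log(B_t^2 + 9/5)/3) = (25*(9 - 5*B_t^2)/(3*(5*B_t^2 + 9)^2)) dt + (50*B_t/(3*(5*B_t^2 + 9))) dB_t

Itô's formula for f(B_t) gives d f(B_t) = f'(B_t) dB_t + (1/2) f''(B_t) dt. Compute derivatives of f(x) = 5*log(x^2 + 9/5)/3:
  f'(x)  = 50*x/(3*(5*x^2 + 9))
  f''(x) = 50*(9 - 5*x^2)/(3*(5*x^2 + 9)^2)
Substitute x = B_t and multiply the f'' term by 1/2:
  drift     = (1/2) * (50*(9 - 5*x^2)/(3*(5*x^2 + 9)^2)) evaluated at B_t = 25*(9 - 5*B_t^2)/(3*(5*B_t^2 + 9)^2)
  diffusion = (50*x/(3*(5*x^2 + 9))) evaluated at B_t = 50*B_t/(3*(5*B_t^2 + 9))
Therefore d(5*log(B_t^2 + 9/5)/3) = (25*(9 - 5*B_t^2)/(3*(5*B_t^2 + 9)^2)) dt + (50*B_t/(3*(5*B_t^2 + 9))) dB_t.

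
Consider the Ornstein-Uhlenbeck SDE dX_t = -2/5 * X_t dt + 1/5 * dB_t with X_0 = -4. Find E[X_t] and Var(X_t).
E[X_t] = -4*exp(-2*t/5); Var(X_t) = 1/20 - exp(-4*t/5)/20

The OU SDE dX = -theta X dt + sigma dB admits the integrating factor exp(theta t): d(exp(theta t) X_t) = sigma exp(theta t) dB_t. Integrating from 0 to t:
  X_t = x_0 * exp(-theta t) + sigma * int_0^t exp(-theta (t-s)) dB_s.
The Itô integral has mean 0 and (by the Itô isometry) variance sigma^2 * int_0^t exp(-2 theta (t - s)) ds = sigma^2 * (1 - exp(-2 theta t)) / (2 theta).
With theta = 2/5, sigma = 1/5, x_0 = -4:
  E[X_t] = -4 * exp(-2/5 t) = -4*exp(-2*t/5)
  Var(X_t) = (1/5)^2 * (1 - exp(-2*2/5 t)) / (2 * 2/5) = 1/20 - exp(-4*t/5)/20.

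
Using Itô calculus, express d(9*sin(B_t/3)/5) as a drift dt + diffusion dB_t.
d(9*sin(B_t/3)/5) = (-sin(B_t/3)/10) dt + (3*cos(B_t/3)/5) dB_t

Itô's formula for f(B_t) gives d f(B_t) = f'(B_t) dB_t + (1/2) f''(B_t) dt. Compute derivatives of f(x) = 9*sin(x/3)/5:
  f'(x)  = 3*cos(x/3)/5
  f''(x) = -sin(x/3)/5
Substitute x = B_t and multiply the f'' term by 1/2:
  drift     = (1/2) * (-sin(x/3)/5) evaluated at B_t = -sin(B_t/3)/10
  diffusion = (3*cos(x/3)/5) evaluated at B_t = 3*cos(B_t/3)/5
Therefore d(9*sin(B_t/3)/5) = (-sin(B_t/3)/10) dt + (3*cos(B_t/3)/5) dB_t.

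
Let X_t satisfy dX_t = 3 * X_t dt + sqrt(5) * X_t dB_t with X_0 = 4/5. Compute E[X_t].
E[X_t] = 4*exp(3*t)/5

For GBM dX = mu X dt + sigma X dB with X_0 = x_0, apply Itô to Y = log X: dY = (mu - sigma^2/2) dt + sigma dB, so Y_t = log(x_0) + (mu - sigma^2/2) t + sigma B_t and hence X_t = x_0 * exp((mu - sigma^2/2) t + sigma B_t).
With mu = 3, sigma = sqrt(5), x_0 = 4/5, this gives:
  X_t = 4/5 * exp((1/2) * t + (sqrt(5)) * B_t).
Since sigma*B_t ~ Normal(0, sigma^2 t), E[exp(sigma*B_t)] = exp(sigma^2 t / 2); so E[X_t] = x_0 * exp((mu - sigma^2/2) t) * exp(sigma^2 t / 2) = x_0 * exp(mu t) = 4*exp(3*t)/5.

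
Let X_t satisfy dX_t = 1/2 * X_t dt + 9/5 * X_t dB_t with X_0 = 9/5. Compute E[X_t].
E[X_t] = 9*exp(t/2)/5

For GBM dX = mu X dt + sigma X dB with X_0 = x_0, apply Itô to Y = log X: dY = (mu - sigma^2/2) dt + sigma dB, so Y_t = log(x_0) + (mu - sigma^2/2) t + sigma B_t and hence X_t = x_0 * exp((mu - sigma^2/2) t + sigma B_t).
With mu = 1/2, sigma = 9/5, x_0 = 9/5, this gives:
  X_t = 9/5 * exp((-28/25) * t + (9/5) * B_t).
Since sigma*B_t ~ Normal(0, sigma^2 t), E[exp(sigma*B_t)] = exp(sigma^2 t / 2); so E[X_t] = x_0 * exp((mu - sigma^2/2) t) * exp(sigma^2 t / 2) = x_0 * exp(mu t) = 9*exp(t/2)/5.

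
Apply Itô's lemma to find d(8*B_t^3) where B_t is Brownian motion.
d(8*B_t^3) = (24*B_t) dt + (24*B_t^2) dB_t

Itô's formula for f(B_t) gives d f(B_t) = f'(B_t) dB_t + (1/2) f''(B_t) dt. Compute derivatives of f(x) = 8*x^3:
  f'(x)  = 24*x^2
  f''(x) = 48*x
Substitute x = B_t and multiply the f'' term by 1/2:
  drift     = (1/2) * (48*x) evaluated at B_t = 24*B_t
  diffusion = (24*x^2) evaluated at B_t = 24*B_t^2
Therefore d(8*B_t^3) = (24*B_t) dt + (24*B_t^2) dB_t.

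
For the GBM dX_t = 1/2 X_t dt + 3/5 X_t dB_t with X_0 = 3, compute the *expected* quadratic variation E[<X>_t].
E[<X>_t] = 81*exp(34*t/25)/34 - 81/34

<X>_t = int_0^t ((3/5) * X_s)^2 ds. Taking expectation inside the integral: E[<X>_t] = (3/5)^2 * int_0^t E[X_s^2] ds. For GBM, E[X_s^2] = x_0^2 * exp((2 mu + sigma^2) s). Integrating:
  E[<X>_t] = (3/5)^2 * 3^2 * (exp((2*(1/2) + (3/5)^2) t) - 1) / (2*(1/2) + (3/5)^2)
           = (3/5)^2 * 3^2 * (exp((34/25) t) - 1) / (34/25) = 81*exp(34*t/25)/34 - 81/34.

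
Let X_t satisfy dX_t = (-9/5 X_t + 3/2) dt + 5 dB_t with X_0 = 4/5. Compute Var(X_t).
Var(X_t) = 125/18 - 125*exp(-18*t/5)/18

The variance V(t) = Var(X_t) satisfies V'(t) = 2 a V(t) + c^2 with V(0) = 0 (drift coefficient is linear in X, diffusion is constant). With a = -9/5, c = 5, the solution is
  V(t) = (c^2 / (2 a)) * (exp(2 a t) - 1)
       = (5^2 / (2*(-9/5))) * (exp((-18/5) t) - 1)
       = 125/18 - 125*exp(-18*t/5)/18.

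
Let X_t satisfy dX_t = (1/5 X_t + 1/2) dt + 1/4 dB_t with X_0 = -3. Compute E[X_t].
E[X_t] = -exp(t/5)/2 - 5/2

Taking expectations and using E[dB_t] = 0, the mean m(t) = E[X_t] satisfies the ODE m'(t) = a m(t) + b with m(0) = x_0. With a = 1/5, b = 1/2, x_0 = -3, the solution is
  m(t) = x_0 * exp(a t) + (b/a) * (exp(a t) - 1)
       = (-3) * exp((1/5) t) + ((1/2)/(1/5)) * (exp((1/5) t) - 1)
       = -exp(t/5)/2 - 5/2.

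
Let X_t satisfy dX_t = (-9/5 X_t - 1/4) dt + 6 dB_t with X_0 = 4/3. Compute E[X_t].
E[X_t] = -5/36 + 53*exp(-9*t/5)/36

Taking expectations and using E[dB_t] = 0, the mean m(t) = E[X_t] satisfies the ODE m'(t) = a m(t) + b with m(0) = x_0. With a = -9/5, b = -1/4, x_0 = 4/3, the solution is
  m(t) = x_0 * exp(a t) + (b/a) * (exp(a t) - 1)
       = (4/3) * exp((-9/5) t) + ((-1/4)/(-9/5)) * (exp((-9/5) t) - 1)
       = -5/36 + 53*exp(-9*t/5)/36.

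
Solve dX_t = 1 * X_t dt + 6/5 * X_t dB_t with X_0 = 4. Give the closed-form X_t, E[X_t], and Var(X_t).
X_t = 4 * exp((7/25) t + (6/5) B_t); E[X_t] = 4*exp(t); Var(X_t) = 16*(exp(36*t/25) - 1)*exp(2*t)

For GBM dX = mu X dt + sigma X dB with X_0 = x_0, apply Itô to Y = log X: dY = (mu - sigma^2/2) dt + sigma dB, so Y_t = log(x_0) + (mu - sigma^2/2) t + sigma B_t and hence X_t = x_0 * exp((mu - sigma^2/2) t + sigma B_t).
With mu = 1, sigma = 6/5, x_0 = 4, this gives:
  X_t = 4 * exp((7/25) * t + (6/5) * B_t).
Since sigma*B_t ~ Normal(0, sigma^2 t), E[exp(sigma*B_t)] = exp(sigma^2 t / 2); so E[X_t] = x_0 * exp((mu - sigma^2/2) t) * exp(sigma^2 t / 2) = x_0 * exp(mu t) = 4*exp(t).
Var(X_t) = E[X_t^2] - (E[X_t])^2 = x_0^2 * exp(2 mu t) * (exp(sigma^2 t) - 1) = 16*(exp(36*t/25) - 1)*exp(2*t).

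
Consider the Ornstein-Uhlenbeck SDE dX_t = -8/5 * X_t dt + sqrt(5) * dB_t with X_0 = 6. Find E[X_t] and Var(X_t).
E[X_t] = 6*exp(-8*t/5); Var(X_t) = 25/16 - 25*exp(-16*t/5)/16

The OU SDE dX = -theta X dt + sigma dB admits the integrating factor exp(theta t): d(exp(theta t) X_t) = sigma exp(theta t) dB_t. Integrating from 0 to t:
  X_t = x_0 * exp(-theta t) + sigma * int_0^t exp(-theta (t-s)) dB_s.
The Itô integral has mean 0 and (by the Itô isometry) variance sigma^2 * int_0^t exp(-2 theta (t - s)) ds = sigma^2 * (1 - exp(-2 theta t)) / (2 theta).
With theta = 8/5, sigma = sqrt(5), x_0 = 6:
  E[X_t] = 6 * exp(-8/5 t) = 6*exp(-8*t/5)
  Var(X_t) = (sqrt(5))^2 * (1 - exp(-2*8/5 t)) / (2 * 8/5) = 25/16 - 25*exp(-16*t/5)/16.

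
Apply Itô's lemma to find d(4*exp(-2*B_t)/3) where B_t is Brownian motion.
d(4*exp(-2*B_t)/3) = (8*exp(-2*B_t)/3) dt + (-8*exp(-2*B_t)/3) dB_t

Itô's formula for f(B_t) gives d f(B_t) = f'(B_t) dB_t + (1/2) f''(B_t) dt. Compute derivatives of f(x) = 4*exp(-2*x)/3:
  f'(x)  = -8*exp(-2*x)/3
  f''(x) = 16*exp(-2*x)/3
Substitute x = B_t and multiply the f'' term by 1/2:
  drift     = (1/2) * (16*exp(-2*x)/3) evaluated at B_t = 8*exp(-2*B_t)/3
  diffusion = (-8*exp(-2*x)/3) evaluated at B_t = -8*exp(-2*B_t)/3
Therefore d(4*exp(-2*B_t)/3) = (8*exp(-2*B_t)/3) dt + (-8*exp(-2*B_t)/3) dB_t.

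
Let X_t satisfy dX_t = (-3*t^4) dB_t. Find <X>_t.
<X>_t = t^9

For an Itô process dX_t = a(t) dt + b(t) dB_t, the quadratic variation is <X>_t = int_0^t b(s)^2 ds (the drift term does not contribute). Here b(s) = -3*s^4, so
  b(s)^2 = 9*s^8.
Integrating from 0 to t:
  <X>_t = int_0^t (9*s^8) ds = t^9.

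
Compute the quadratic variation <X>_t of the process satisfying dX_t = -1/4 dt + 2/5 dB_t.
<X>_t = 4*t/25

For an Itô process dX_t = a(t) dt + b(t) dB_t, the quadratic variation is <X>_t = int_0^t b(s)^2 ds (the drift term does not contribute). Here b(s) = 2/5, so
  b(s)^2 = 4/25.
Integrating from 0 to t:
  <X>_t = int_0^t (4/25) ds = 4*t/25.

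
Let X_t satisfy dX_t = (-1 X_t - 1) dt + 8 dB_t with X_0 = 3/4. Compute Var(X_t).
Var(X_t) = 32 - 32*exp(-2*t)

The variance V(t) = Var(X_t) satisfies V'(t) = 2 a V(t) + c^2 with V(0) = 0 (drift coefficient is linear in X, diffusion is constant). With a = -1, c = 8, the solution is
  V(t) = (c^2 / (2 a)) * (exp(2 a t) - 1)
       = (8^2 / (2*(-1))) * (exp((-2) t) - 1)
       = 32 - 32*exp(-2*t).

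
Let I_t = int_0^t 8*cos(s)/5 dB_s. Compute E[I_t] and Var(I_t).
E[I_t] = 0; Var(I_t) = 32*t/25 + 16*sin(2*t)/25

The Itô integral of a deterministic integrand f(s) has mean 0 because each increment f(s) * (B_{s+ds} - B_s) has mean 0. By the Itô isometry:
  Var( int_0^t f(s) dB_s ) = E[ (int_0^t f(s) dB_s)^2 ] = int_0^t f(s)^2 ds.
Here f(s) = 8*cos(s)/5, so f(s)^2 = 64*cos(s)^2/25. Integrate:
  int_0^t (64*cos(s)^2/25) ds = 32*t/25 + 16*sin(2*t)/25.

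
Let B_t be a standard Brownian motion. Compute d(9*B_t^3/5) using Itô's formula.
d(9*B_t^3/5) = (27*B_t/5) dt + (27*B_t^2/5) dB_t

Itô's formula for f(B_t) gives d f(B_t) = f'(B_t) dB_t + (1/2) f''(B_t) dt. Compute derivatives of f(x) = 9*x^3/5:
  f'(x)  = 27*x^2/5
  f''(x) = 54*x/5
Substitute x = B_t and multiply the f'' term by 1/2:
  drift     = (1/2) * (54*x/5) evaluated at B_t = 27*B_t/5
  diffusion = (27*x^2/5) evaluated at B_t = 27*B_t^2/5
Therefore d(9*B_t^3/5) = (27*B_t/5) dt + (27*B_t^2/5) dB_t.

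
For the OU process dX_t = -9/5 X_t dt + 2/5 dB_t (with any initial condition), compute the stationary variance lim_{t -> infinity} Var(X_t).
lim Var(X_t) = 2/45

The OU SDE dX = -theta X dt + sigma dB admits the integrating factor exp(theta t): d(exp(theta t) X_t) = sigma exp(theta t) dB_t. Integrating from 0 to t gives X_t = x_0 * exp(-theta t) + sigma * int_0^t exp(-theta (t-s)) dB_s for any initial x_0. The Itô integral has variance (by the Itô isometry) sigma^2 * int_0^t exp(-2 theta (t - s)) ds = sigma^2 * (1 - exp(-2 theta t)) / (2 theta), independent of x_0.
With theta = 9/5, sigma = 2/5:
  Var(X_t) = (2/5)^2 * (1 - exp(-2*9/5 t)) / (2 * 9/5) = 2/45 - 2*exp(-18*t/5)/45.
As t -> infinity, exp(-2*9/5 t) -> 0, so the stationary variance is sigma^2 / (2 theta) = 2/45.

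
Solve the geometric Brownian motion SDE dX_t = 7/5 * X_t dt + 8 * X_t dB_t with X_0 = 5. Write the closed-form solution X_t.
X_t = 5 * exp((-153/5) * t + (8) * B_t)

For GBM dX = mu X dt + sigma X dB with X_0 = x_0, apply Itô to Y = log X: dY = (mu - sigma^2/2) dt + sigma dB, so Y_t = log(x_0) + (mu - sigma^2/2) t + sigma B_t and hence X_t = x_0 * exp((mu - sigma^2/2) t + sigma B_t).
With mu = 7/5, sigma = 8, x_0 = 5, this gives:
  X_t = 5 * exp((-153/5) * t + (8) * B_t).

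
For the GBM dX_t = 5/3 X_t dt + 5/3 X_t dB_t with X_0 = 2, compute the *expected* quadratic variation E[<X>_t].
E[<X>_t] = 20*exp(55*t/9)/11 - 20/11

<X>_t = int_0^t ((5/3) * X_s)^2 ds. Taking expectation inside the integral: E[<X>_t] = (5/3)^2 * int_0^t E[X_s^2] ds. For GBM, E[X_s^2] = x_0^2 * exp((2 mu + sigma^2) s). Integrating:
  E[<X>_t] = (5/3)^2 * 2^2 * (exp((2*(5/3) + (5/3)^2) t) - 1) / (2*(5/3) + (5/3)^2)
           = (5/3)^2 * 2^2 * (exp((55/9) t) - 1) / (55/9) = 20*exp(55*t/9)/11 - 20/11.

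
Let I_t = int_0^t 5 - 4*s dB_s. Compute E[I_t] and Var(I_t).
E[I_t] = 0; Var(I_t) = t*(16*t^2 - 60*t + 75)/3

The Itô integral of a deterministic integrand f(s) has mean 0 because each increment f(s) * (B_{s+ds} - B_s) has mean 0. By the Itô isometry:
  Var( int_0^t f(s) dB_s ) = E[ (int_0^t f(s) dB_s)^2 ] = int_0^t f(s)^2 ds.
Here f(s) = 5 - 4*s, so f(s)^2 = (4*s - 5)^2. Integrate:
  int_0^t ((4*s - 5)^2) ds = t*(16*t^2 - 60*t + 75)/3.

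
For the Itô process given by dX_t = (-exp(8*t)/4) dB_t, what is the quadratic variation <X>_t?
<X>_t = exp(16*t)/256 - 1/256

For an Itô process dX_t = a(t) dt + b(t) dB_t, the quadratic variation is <X>_t = int_0^t b(s)^2 ds (the drift term does not contribute). Here b(s) = -exp(8*s)/4, so
  b(s)^2 = exp(16*s)/16.
Integrating from 0 to t:
  <X>_t = int_0^t (exp(16*s)/16) ds = exp(16*t)/256 - 1/256.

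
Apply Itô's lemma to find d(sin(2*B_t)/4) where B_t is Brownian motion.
d(sin(2*B_t)/4) = (-sin(2*B_t)/2) dt + (cos(2*B_t)/2) dB_t

Itô's formula for f(B_t) gives d f(B_t) = f'(B_t) dB_t + (1/2) f''(B_t) dt. Compute derivatives of f(x) = sin(2*x)/4:
  f'(x)  = cos(2*x)/2
  f''(x) = -sin(2*x)
Substitute x = B_t and multiply the f'' term by 1/2:
  drift     = (1/2) * (-sin(2*x)) evaluated at B_t = -sin(2*B_t)/2
  diffusion = (cos(2*x)/2) evaluated at B_t = cos(2*B_t)/2
Therefore d(sin(2*B_t)/4) = (-sin(2*B_t)/2) dt + (cos(2*B_t)/2) dB_t.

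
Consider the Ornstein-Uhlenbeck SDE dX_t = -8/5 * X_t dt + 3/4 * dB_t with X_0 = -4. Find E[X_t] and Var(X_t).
E[X_t] = -4*exp(-8*t/5); Var(X_t) = 45/256 - 45*exp(-16*t/5)/256

The OU SDE dX = -theta X dt + sigma dB admits the integrating factor exp(theta t): d(exp(theta t) X_t) = sigma exp(theta t) dB_t. Integrating from 0 to t:
  X_t = x_0 * exp(-theta t) + sigma * int_0^t exp(-theta (t-s)) dB_s.
The Itô integral has mean 0 and (by the Itô isometry) variance sigma^2 * int_0^t exp(-2 theta (t - s)) ds = sigma^2 * (1 - exp(-2 theta t)) / (2 theta).
With theta = 8/5, sigma = 3/4, x_0 = -4:
  E[X_t] = -4 * exp(-8/5 t) = -4*exp(-8*t/5)
  Var(X_t) = (3/4)^2 * (1 - exp(-2*8/5 t)) / (2 * 8/5) = 45/256 - 45*exp(-16*t/5)/256.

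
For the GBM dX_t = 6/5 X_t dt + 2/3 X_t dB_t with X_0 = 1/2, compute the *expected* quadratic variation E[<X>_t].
E[<X>_t] = 5*exp(128*t/45)/128 - 5/128

<X>_t = int_0^t ((2/3) * X_s)^2 ds. Taking expectation inside the integral: E[<X>_t] = (2/3)^2 * int_0^t E[X_s^2] ds. For GBM, E[X_s^2] = x_0^2 * exp((2 mu + sigma^2) s). Integrating:
  E[<X>_t] = (2/3)^2 * (1/2)^2 * (exp((2*(6/5) + (2/3)^2) t) - 1) / (2*(6/5) + (2/3)^2)
           = (2/3)^2 * (1/2)^2 * (exp((128/45) t) - 1) / (128/45) = 5*exp(128*t/45)/128 - 5/128.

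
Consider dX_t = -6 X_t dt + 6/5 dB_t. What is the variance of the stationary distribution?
lim Var(X_t) = 3/25

The OU SDE dX = -theta X dt + sigma dB admits the integrating factor exp(theta t): d(exp(theta t) X_t) = sigma exp(theta t) dB_t. Integrating from 0 to t gives X_t = x_0 * exp(-theta t) + sigma * int_0^t exp(-theta (t-s)) dB_s for any initial x_0. The Itô integral has variance (by the Itô isometry) sigma^2 * int_0^t exp(-2 theta (t - s)) ds = sigma^2 * (1 - exp(-2 theta t)) / (2 theta), independent of x_0.
With theta = 6, sigma = 6/5:
  Var(X_t) = (6/5)^2 * (1 - exp(-2*6 t)) / (2 * 6) = 3/25 - 3*exp(-12*t)/25.
As t -> infinity, exp(-2*6 t) -> 0, so the stationary variance is sigma^2 / (2 theta) = 3/25.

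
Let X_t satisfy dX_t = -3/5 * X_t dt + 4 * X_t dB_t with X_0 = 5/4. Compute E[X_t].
E[X_t] = 5*exp(-3*t/5)/4

For GBM dX = mu X dt + sigma X dB with X_0 = x_0, apply Itô to Y = log X: dY = (mu - sigma^2/2) dt + sigma dB, so Y_t = log(x_0) + (mu - sigma^2/2) t + sigma B_t and hence X_t = x_0 * exp((mu - sigma^2/2) t + sigma B_t).
With mu = -3/5, sigma = 4, x_0 = 5/4, this gives:
  X_t = 5/4 * exp((-43/5) * t + (4) * B_t).
Since sigma*B_t ~ Normal(0, sigma^2 t), E[exp(sigma*B_t)] = exp(sigma^2 t / 2); so E[X_t] = x_0 * exp((mu - sigma^2/2) t) * exp(sigma^2 t / 2) = x_0 * exp(mu t) = 5*exp(-3*t/5)/4.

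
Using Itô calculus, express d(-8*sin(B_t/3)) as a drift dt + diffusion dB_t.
d(-8*sin(B_t/3)) = (4*sin(B_t/3)/9) dt + (-8*cos(B_t/3)/3) dB_t

Itô's formula for f(B_t) gives d f(B_t) = f'(B_t) dB_t + (1/2) f''(B_t) dt. Compute derivatives of f(x) = -8*sin(x/3):
  f'(x)  = -8*cos(x/3)/3
  f''(x) = 8*sin(x/3)/9
Substitute x = B_t and multiply the f'' term by 1/2:
  drift     = (1/2) * (8*sin(x/3)/9) evaluated at B_t = 4*sin(B_t/3)/9
  diffusion = (-8*cos(x/3)/3) evaluated at B_t = -8*cos(B_t/3)/3
Therefore d(-8*sin(B_t/3)) = (4*sin(B_t/3)/9) dt + (-8*cos(B_t/3)/3) dB_t.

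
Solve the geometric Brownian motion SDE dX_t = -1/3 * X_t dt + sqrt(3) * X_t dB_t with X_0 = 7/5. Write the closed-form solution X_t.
X_t = 7/5 * exp((-11/6) * t + (sqrt(3)) * B_t)

For GBM dX = mu X dt + sigma X dB with X_0 = x_0, apply Itô to Y = log X: dY = (mu - sigma^2/2) dt + sigma dB, so Y_t = log(x_0) + (mu - sigma^2/2) t + sigma B_t and hence X_t = x_0 * exp((mu - sigma^2/2) t + sigma B_t).
With mu = -1/3, sigma = sqrt(3), x_0 = 7/5, this gives:
  X_t = 7/5 * exp((-11/6) * t + (sqrt(3)) * B_t).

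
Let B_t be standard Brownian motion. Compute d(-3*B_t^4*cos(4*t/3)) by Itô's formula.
d(-3*B_t^4*cos(4*t/3)) = (B_t^2*(4*B_t^2*sin(4*t/3) - 18*cos(4*t/3))) dt + (-12*B_t^3*cos(4*t/3)) dB_t

Itô's formula for f(t, x): d f(t, B_t) = (f_t + (1/2) f_xx) dt + f_x dB_t. Compute partials of f(t, x) = -3*x^4*cos(4*t/3):
  f_t(t,x)  = 4*x^4*sin(4*t/3)
  f_x(t,x)  = -12*x^3*cos(4*t/3)
  f_xx(t,x) = -36*x^2*cos(4*t/3)
Assemble drift = f_t + (1/2) f_xx = x^2*(4*x^2*sin(4*t/3) - 18*cos(4*t/3)) and diffusion = f_x = -12*x^3*cos(4*t/3). Substituting x = B_t:
  d(-3*B_t^4*cos(4*t/3)) = (B_t^2*(4*B_t^2*sin(4*t/3) - 18*cos(4*t/3))) dt + (-12*B_t^3*cos(4*t/3)) dB_t.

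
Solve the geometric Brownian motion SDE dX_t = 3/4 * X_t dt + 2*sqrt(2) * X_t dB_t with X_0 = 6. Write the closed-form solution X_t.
X_t = 6 * exp((-13/4) * t + (2*sqrt(2)) * B_t)

For GBM dX = mu X dt + sigma X dB with X_0 = x_0, apply Itô to Y = log X: dY = (mu - sigma^2/2) dt + sigma dB, so Y_t = log(x_0) + (mu - sigma^2/2) t + sigma B_t and hence X_t = x_0 * exp((mu - sigma^2/2) t + sigma B_t).
With mu = 3/4, sigma = 2*sqrt(2), x_0 = 6, this gives:
  X_t = 6 * exp((-13/4) * t + (2*sqrt(2)) * B_t).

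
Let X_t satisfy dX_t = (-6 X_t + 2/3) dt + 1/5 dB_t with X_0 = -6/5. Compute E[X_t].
E[X_t] = 1/9 - 59*exp(-6*t)/45

Taking expectations and using E[dB_t] = 0, the mean m(t) = E[X_t] satisfies the ODE m'(t) = a m(t) + b with m(0) = x_0. With a = -6, b = 2/3, x_0 = -6/5, the solution is
  m(t) = x_0 * exp(a t) + (b/a) * (exp(a t) - 1)
       = (-6/5) * exp((-6) t) + ((2/3)/(-6)) * (exp((-6) t) - 1)
       = 1/9 - 59*exp(-6*t)/45.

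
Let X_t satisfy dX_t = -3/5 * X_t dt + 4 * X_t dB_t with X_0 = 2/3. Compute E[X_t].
E[X_t] = 2*exp(-3*t/5)/3

For GBM dX = mu X dt + sigma X dB with X_0 = x_0, apply Itô to Y = log X: dY = (mu - sigma^2/2) dt + sigma dB, so Y_t = log(x_0) + (mu - sigma^2/2) t + sigma B_t and hence X_t = x_0 * exp((mu - sigma^2/2) t + sigma B_t).
With mu = -3/5, sigma = 4, x_0 = 2/3, this gives:
  X_t = 2/3 * exp((-43/5) * t + (4) * B_t).
Since sigma*B_t ~ Normal(0, sigma^2 t), E[exp(sigma*B_t)] = exp(sigma^2 t / 2); so E[X_t] = x_0 * exp((mu - sigma^2/2) t) * exp(sigma^2 t / 2) = x_0 * exp(mu t) = 2*exp(-3*t/5)/3.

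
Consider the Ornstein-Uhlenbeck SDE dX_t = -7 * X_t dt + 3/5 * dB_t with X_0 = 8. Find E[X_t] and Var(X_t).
E[X_t] = 8*exp(-7*t); Var(X_t) = 9/350 - 9*exp(-14*t)/350

The OU SDE dX = -theta X dt + sigma dB admits the integrating factor exp(theta t): d(exp(theta t) X_t) = sigma exp(theta t) dB_t. Integrating from 0 to t:
  X_t = x_0 * exp(-theta t) + sigma * int_0^t exp(-theta (t-s)) dB_s.
The Itô integral has mean 0 and (by the Itô isometry) variance sigma^2 * int_0^t exp(-2 theta (t - s)) ds = sigma^2 * (1 - exp(-2 theta t)) / (2 theta).
With theta = 7, sigma = 3/5, x_0 = 8:
  E[X_t] = 8 * exp(-7 t) = 8*exp(-7*t)
  Var(X_t) = (3/5)^2 * (1 - exp(-2*7 t)) / (2 * 7) = 9/350 - 9*exp(-14*t)/350.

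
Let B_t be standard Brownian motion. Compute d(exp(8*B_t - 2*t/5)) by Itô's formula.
d(exp(8*B_t - 2*t/5)) = (158*exp(8*B_t - 2*t/5)/5) dt + (8*exp(8*B_t - 2*t/5)) dB_t

Itô's formula for f(t, x): d f(t, B_t) = (f_t + (1/2) f_xx) dt + f_x dB_t. Compute partials of f(t, x) = exp(-2*t/5 + 8*x):
  f_t(t,x)  = -2*exp(-2*t/5 + 8*x)/5
  f_x(t,x)  = 8*exp(-2*t/5 + 8*x)
  f_xx(t,x) = 64*exp(-2*t/5 + 8*x)
Assemble drift = f_t + (1/2) f_xx = 158*exp(-2*t/5 + 8*x)/5 and diffusion = f_x = 8*exp(-2*t/5 + 8*x). Substituting x = B_t:
  d(exp(8*B_t - 2*t/5)) = (158*exp(8*B_t - 2*t/5)/5) dt + (8*exp(8*B_t - 2*t/5)) dB_t.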